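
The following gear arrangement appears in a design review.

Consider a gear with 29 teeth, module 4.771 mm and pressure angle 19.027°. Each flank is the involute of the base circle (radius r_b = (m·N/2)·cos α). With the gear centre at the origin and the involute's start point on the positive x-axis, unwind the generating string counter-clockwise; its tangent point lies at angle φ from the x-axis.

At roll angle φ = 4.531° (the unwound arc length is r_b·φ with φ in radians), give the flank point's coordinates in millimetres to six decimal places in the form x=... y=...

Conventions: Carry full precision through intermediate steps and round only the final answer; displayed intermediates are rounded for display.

x=65.604060 y=0.010775

single-mesh involute tooth geometry (29T wheel at module 4.771)
pitch radius r_p = m·N/2 = 4.771·29/2 = 69.179500
base radius r_b = r_p·cos α = 69.179500·cos 19.027° = 65.399881
roll angle φ = 4.531° = 0.07908087 rad
x = r_b·(cos φ + φ·sin φ) = 65.604060
y = r_b·(sin φ − φ·cos φ) = 0.010775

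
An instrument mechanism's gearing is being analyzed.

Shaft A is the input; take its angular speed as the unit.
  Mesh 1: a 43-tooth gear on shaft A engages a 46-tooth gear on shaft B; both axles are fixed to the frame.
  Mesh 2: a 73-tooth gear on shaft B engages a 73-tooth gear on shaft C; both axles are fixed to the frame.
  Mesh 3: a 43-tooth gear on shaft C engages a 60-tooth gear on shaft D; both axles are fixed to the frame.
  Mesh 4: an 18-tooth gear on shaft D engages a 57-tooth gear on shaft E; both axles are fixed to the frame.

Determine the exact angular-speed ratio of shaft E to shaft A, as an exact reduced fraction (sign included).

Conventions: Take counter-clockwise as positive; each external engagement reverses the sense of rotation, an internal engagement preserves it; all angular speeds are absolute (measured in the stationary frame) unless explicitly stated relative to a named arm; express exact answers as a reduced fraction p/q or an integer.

1849/8740

class = fixed-axis compound train [4 meshes; 4 ratios multiply, 4 sense flips]
mesh 1 [43T→46T]: running ratio 43/46, sense −
mesh 2 [73T→73T]: running ratio 43/46, sense +
mesh 3 [43T→60T]: running ratio 1849/2760, sense −
mesh 4 [18T→57T]: running ratio 1849/8740, sense +
ω_out/ω_in = 1849/8740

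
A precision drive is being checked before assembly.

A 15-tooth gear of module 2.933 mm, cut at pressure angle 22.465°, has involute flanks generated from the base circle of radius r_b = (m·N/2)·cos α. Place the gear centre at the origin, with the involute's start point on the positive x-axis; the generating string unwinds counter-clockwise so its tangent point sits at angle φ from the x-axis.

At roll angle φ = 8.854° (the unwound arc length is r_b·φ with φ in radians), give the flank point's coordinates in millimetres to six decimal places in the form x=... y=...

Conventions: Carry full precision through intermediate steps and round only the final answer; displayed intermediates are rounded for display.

x=20.569450 y=0.024945

single-mesh involute tooth geometry (15T wheel at module 2.933)
pitch radius r_p = m·N/2 = 2.933·15/2 = 21.997500
base radius r_b = r_p·cos α = 21.997500·cos 22.465° = 20.328179
roll angle φ = 8.854° = 0.15453145 rad
x = r_b·(cos φ + φ·sin φ) = 20.569450
y = r_b·(sin φ − φ·cos φ) = 0.024945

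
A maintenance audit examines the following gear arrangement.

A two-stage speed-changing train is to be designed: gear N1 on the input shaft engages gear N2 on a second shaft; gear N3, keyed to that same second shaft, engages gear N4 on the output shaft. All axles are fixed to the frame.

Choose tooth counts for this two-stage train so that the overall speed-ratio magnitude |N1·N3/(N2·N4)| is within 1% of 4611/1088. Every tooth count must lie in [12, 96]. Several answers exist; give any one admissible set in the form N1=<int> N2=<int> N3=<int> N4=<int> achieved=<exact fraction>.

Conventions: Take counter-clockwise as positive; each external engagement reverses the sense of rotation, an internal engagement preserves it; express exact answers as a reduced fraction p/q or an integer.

design class (target 4611/1088): fixed-axis compound train
target = 4611/1088 in lowest terms: an exact hit needs N1·N3 = k·4611 and N2·N4 = k·1088 for one integer k, every count in [12, 96]; additionally prefer no 1:1 stage (N1 ≠ N2, N3 ≠ N4)
k = 1: N1·N3 = 4611 = 53·87, N2·N4 = 1088 = 16·68
achieved = 53·87/(16·68) = 4611/1088; |achieved − target| = 0 ≤ 4611/108800 ✓

N1=53 N2=16 N3=87 N4=68 achieved=4611/1088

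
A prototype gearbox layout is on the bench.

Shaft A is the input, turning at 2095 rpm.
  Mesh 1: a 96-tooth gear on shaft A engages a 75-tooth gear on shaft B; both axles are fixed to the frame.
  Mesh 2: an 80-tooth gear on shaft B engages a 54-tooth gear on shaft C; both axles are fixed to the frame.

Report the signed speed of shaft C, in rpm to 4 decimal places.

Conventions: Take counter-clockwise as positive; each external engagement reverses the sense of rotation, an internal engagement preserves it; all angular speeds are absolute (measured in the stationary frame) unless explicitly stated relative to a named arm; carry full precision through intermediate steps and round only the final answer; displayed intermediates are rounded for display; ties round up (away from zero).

+3972.7407 rpm

2-mesh fixed-axis compound train (all bearings frame-fixed)
mesh 1 [96T→75T]: ω = 2095.0000×96/75 = 2681.6000 rpm, sense flips to −
mesh 2 [80T→54T]: ω = 2681.6000×80/54 = 3972.7407 rpm, sense flips to +
signed output speed = +3972.7407 rpm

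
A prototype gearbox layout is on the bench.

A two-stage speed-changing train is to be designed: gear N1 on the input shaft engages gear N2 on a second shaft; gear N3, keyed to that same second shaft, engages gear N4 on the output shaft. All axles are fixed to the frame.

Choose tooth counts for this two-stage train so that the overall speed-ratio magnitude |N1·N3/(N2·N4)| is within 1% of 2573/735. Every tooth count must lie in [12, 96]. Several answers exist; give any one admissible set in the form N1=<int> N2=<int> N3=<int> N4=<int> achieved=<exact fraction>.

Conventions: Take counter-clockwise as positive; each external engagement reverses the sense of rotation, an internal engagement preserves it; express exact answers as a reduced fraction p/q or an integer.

class = fixed-axis compound train [2-stage, 2573/735 wanted]
target = 2573/735 in lowest terms: an exact hit needs N1·N3 = k·2573 and N2·N4 = k·735 for one integer k, every count in [12, 96]; additionally prefer no 1:1 stage (N1 ≠ N2, N3 ≠ N4)
k = 1: N1·N3 = 2573 = 31·83, N2·N4 = 735 = 15·49
achieved = 31·83/(15·49) = 2573/735; |achieved − target| = 0 ≤ 2573/73500 ✓

N1=31 N2=15 N3=83 N4=49 achieved=2573/735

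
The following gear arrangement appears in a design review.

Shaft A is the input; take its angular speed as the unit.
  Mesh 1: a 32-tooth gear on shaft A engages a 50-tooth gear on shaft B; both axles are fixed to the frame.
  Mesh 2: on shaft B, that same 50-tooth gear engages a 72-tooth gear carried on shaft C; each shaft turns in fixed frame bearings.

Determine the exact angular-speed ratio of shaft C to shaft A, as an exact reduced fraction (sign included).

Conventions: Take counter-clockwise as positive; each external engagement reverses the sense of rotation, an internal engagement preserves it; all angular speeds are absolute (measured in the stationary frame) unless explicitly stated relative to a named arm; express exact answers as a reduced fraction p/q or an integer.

class = fixed-axis compound train [2 meshes; 2 ratios multiply, 2 sense flips]
mesh 1 [32T→50T]: running ratio 16/25, sense −
mesh 2 [50T→72T]: running ratio 4/9, sense +
ω_out/ω_in = 4/9

4/9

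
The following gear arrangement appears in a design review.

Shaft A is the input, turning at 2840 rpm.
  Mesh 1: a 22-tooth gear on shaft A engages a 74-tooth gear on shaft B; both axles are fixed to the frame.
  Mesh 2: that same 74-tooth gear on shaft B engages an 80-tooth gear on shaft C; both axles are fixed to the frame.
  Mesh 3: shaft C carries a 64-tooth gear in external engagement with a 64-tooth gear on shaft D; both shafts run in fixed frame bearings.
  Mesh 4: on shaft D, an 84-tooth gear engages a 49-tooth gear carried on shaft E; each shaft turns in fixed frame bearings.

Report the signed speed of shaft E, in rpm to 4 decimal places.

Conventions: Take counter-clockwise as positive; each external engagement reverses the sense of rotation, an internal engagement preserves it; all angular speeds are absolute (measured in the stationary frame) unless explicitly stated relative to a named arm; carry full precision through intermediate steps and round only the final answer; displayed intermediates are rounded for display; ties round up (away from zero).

recognized (5 fixed axles, 4 meshes): fixed-axis compound train
mesh 1 [22T→74T]: ω = 2840.0000×22/74 = 844.3243 rpm, sense flips to −
mesh 2 [74T→80T]: ω = 844.3243×74/80 = 781.0000 rpm, sense flips to +
mesh 3 [64T→64T]: ω = 781.0000×64/64 = 781.0000 rpm, sense flips to −
mesh 4 [84T→49T]: ω = 781.0000×84/49 = 1338.8571 rpm, sense flips to +
signed output speed = +1338.8571 rpm

+1338.8571 rpm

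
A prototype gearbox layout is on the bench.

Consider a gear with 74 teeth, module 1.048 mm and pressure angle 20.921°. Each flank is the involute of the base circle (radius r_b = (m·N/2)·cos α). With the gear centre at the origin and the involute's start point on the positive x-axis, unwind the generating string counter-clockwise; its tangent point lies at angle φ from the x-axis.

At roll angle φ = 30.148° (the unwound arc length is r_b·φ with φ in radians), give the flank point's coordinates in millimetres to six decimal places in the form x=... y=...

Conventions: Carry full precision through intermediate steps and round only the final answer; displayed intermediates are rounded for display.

single-mesh involute tooth geometry (74T wheel at module 1.048)
pitch radius r_p = m·N/2 = 1.048·74/2 = 38.776000
base radius r_b = r_p·cos α = 38.776000·cos 20.921° = 36.219640
roll angle φ = 30.148° = 0.52618186 rad
x = r_b·(cos φ + φ·sin φ) = 40.891905
y = r_b·(sin φ − φ·cos φ) = 1.710639

x=40.891905 y=1.710639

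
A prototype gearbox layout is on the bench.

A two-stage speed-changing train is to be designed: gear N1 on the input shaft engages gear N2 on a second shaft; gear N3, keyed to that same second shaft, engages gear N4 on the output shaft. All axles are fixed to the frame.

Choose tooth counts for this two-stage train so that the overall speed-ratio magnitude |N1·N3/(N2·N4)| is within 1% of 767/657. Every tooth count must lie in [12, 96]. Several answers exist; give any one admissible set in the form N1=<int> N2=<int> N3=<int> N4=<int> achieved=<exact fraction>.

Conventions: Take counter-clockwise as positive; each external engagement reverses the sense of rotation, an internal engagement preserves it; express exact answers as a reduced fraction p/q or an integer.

N1=26 N2=18 N3=59 N4=73 achieved=767/657

design class (target 767/657): fixed-axis compound train
target = 767/657 in lowest terms: an exact hit needs N1·N3 = k·767 and N2·N4 = k·657 for one integer k, every count in [12, 96]; additionally prefer no 1:1 stage (N1 ≠ N2, N3 ≠ N4)
k = 1: no 1:1-free in-range split of k·767 and k·657 into factor pairs; take k = 2
k = 2: N1·N3 = 1534 = 26·59, N2·N4 = 1314 = 18·73
achieved = 26·59/(18·73) = 767/657; |achieved − target| = 0 ≤ 767/65700 ✓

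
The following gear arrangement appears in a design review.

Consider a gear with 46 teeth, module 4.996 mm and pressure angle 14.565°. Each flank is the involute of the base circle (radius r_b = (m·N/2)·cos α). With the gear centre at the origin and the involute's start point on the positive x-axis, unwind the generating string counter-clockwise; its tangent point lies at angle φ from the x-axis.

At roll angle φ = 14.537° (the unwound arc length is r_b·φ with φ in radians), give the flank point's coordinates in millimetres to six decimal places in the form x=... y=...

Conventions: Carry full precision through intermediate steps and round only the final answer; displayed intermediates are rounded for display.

x=114.737429 y=0.601591

class = single-mesh tooth geometry [base-circle involute, m = 4.996, 46T]
pitch radius r_p = m·N/2 = 4.996·46/2 = 114.908000
base radius r_b = r_p·cos α = 114.908000·cos 14.565° = 111.215198
roll angle φ = 14.537° = 0.25371851 rad
x = r_b·(cos φ + φ·sin φ) = 114.737429
y = r_b·(sin φ − φ·cos φ) = 0.601591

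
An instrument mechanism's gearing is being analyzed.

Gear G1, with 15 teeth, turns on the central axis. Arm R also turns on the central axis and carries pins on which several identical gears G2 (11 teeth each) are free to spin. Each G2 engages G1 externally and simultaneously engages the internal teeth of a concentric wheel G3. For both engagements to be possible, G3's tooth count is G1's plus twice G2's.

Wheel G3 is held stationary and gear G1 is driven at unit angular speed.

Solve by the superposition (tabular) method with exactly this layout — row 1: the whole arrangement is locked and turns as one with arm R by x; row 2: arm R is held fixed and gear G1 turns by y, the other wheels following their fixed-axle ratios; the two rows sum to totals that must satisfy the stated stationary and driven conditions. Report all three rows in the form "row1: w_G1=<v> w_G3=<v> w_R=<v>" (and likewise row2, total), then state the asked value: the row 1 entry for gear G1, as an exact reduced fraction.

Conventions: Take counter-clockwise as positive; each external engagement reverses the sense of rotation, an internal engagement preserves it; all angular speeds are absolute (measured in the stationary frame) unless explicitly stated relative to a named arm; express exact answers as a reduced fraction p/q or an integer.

row1: w_G1=15/52 w_G3=15/52 w_R=15/52
row2: w_G1=37/52 w_G3=-15/52 w_R=0
total: w_G1=1 w_G3=0 w_R=15/52
asked value: 15/52

planetary set (15T centre, 11T on arm, 37T internal) — Willis relation
superposition row 1 [locked train]: every member turns x
row 2 — arm fixed, fixed-axis ratios: sun y, ring −(15/37)·y, arm 0
boundary: total ω_ring = x − (15/37)·y = 0 and total ω_sun = x + y = 1  ⇒  y = 37/52, x = 15/52
row 2 ring = −(15/37)·37/52 = -15/52
totals (row 1 + row 2): sun 15/52 + 37/52 = 1, ring 15/52 + (-15/52) = 0, arm 15/52 + 0 = 15/52
asked cell (row1, sun) = 15/52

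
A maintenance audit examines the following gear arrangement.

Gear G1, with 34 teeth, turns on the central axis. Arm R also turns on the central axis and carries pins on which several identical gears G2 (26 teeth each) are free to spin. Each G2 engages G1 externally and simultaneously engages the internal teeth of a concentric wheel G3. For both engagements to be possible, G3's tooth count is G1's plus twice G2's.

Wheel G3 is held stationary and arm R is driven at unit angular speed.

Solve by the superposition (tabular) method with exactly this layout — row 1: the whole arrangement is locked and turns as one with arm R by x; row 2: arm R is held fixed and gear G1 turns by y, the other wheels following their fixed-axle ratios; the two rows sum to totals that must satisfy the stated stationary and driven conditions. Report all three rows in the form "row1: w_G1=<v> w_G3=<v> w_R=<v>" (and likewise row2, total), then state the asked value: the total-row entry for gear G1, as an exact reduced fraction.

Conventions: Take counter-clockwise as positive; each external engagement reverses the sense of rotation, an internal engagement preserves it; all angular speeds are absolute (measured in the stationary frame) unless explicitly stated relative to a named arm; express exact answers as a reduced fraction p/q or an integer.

row1: w_G1=1 w_G3=1 w_R=1
row2: w_G1=43/17 w_G3=-1 w_R=0
total: w_G1=60/17 w_G3=0 w_R=1
asked value: 60/17

recognized (axles ride arm R): planetary set, 34/26/86 teeth
row 1 — lock + rotate with arm: ω_sun = ω_ring = ω_arm = x
row 2: sun turns y, ring = −(34/86)·y, arm 0
boundary: total ω_ring = x − (34/86)·y = 0 and total ω_arm = x = 1  ⇒  y = 43/17, x = 1
row 2 ring = −(34/86)·43/17 = -1
totals (row 1 + row 2): sun 1 + 43/17 = 60/17, ring 1 + (-1) = 0, arm 1 + 0 = 1
asked cell (total, sun) = 60/17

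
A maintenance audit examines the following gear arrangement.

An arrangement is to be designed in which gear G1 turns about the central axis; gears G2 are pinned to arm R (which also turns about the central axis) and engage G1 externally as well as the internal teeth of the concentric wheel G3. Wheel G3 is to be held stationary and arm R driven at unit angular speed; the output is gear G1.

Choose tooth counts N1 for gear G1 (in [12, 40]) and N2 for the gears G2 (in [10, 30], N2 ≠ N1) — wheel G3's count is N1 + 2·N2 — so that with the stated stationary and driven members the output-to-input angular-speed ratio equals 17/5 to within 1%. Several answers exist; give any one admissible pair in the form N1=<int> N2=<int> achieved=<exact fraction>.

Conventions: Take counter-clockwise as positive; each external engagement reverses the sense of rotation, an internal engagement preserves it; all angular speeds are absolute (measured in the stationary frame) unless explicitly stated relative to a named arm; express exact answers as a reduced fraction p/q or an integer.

planetary set to be sized for 17/5 (Willis relation)
Willis with ω_ring = 0: ω_sun/ω_arm = (N1+N3)/N1; set equal to 17/5  ⇒  N3/N1 = 17/5 − 1 = 12/5
N3 = N1 + 2·N2  ⇒  N2/N1 = (N3/N1 − 1)/2 = (12/5 − 1)/2 = 7/10
smallest multiple with N1 ≥ 12 and N2 ≥ 10: k = 2  ⇒  N1 = 2·10 = 20, N2 = 2·7 = 14 (N1 ≤ 40, N2 ≤ 30, N2 ≠ N1 ✓), N3 = 20 + 2·14 = 48
check: (N1+N3)/N1 with N1 = 20, N3 = 48 gives 17/5; |achieved − target| = 0 ≤ 17/500 ✓

N1=20 N2=14 achieved=17/5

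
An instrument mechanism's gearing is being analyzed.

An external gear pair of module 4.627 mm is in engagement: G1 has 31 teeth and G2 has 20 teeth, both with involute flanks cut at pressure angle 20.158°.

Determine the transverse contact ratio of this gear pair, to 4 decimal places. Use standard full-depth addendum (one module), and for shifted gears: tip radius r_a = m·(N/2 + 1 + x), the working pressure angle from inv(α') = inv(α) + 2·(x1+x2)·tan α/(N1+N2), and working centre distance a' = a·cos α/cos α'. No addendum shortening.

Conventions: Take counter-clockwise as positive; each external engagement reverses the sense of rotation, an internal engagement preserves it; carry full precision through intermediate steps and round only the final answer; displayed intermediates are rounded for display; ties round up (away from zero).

recognized (one external pair, fixed centres): single-mesh tooth geometry, m = 4.627, N1 = 31, N2 = 20
base radii: r_b1 = 67.325447, r_b2 = 43.435772
tip radii: r_a1 = 76.345500, r_a2 = 50.897000
no profile shift: α' = α, a' = a
action lengths: √(r_a1²−r_b1²) = 35.998883, √(r_a2²−r_b2²) = 26.529951
base pitch p_b = π·m·cos α = 13.645750
CR = (35.998883 + 26.529951 − 117.988500·sin 20.15800°)/13.645750 = 1.602609
contact ratio ≈ 1.6026

1.6026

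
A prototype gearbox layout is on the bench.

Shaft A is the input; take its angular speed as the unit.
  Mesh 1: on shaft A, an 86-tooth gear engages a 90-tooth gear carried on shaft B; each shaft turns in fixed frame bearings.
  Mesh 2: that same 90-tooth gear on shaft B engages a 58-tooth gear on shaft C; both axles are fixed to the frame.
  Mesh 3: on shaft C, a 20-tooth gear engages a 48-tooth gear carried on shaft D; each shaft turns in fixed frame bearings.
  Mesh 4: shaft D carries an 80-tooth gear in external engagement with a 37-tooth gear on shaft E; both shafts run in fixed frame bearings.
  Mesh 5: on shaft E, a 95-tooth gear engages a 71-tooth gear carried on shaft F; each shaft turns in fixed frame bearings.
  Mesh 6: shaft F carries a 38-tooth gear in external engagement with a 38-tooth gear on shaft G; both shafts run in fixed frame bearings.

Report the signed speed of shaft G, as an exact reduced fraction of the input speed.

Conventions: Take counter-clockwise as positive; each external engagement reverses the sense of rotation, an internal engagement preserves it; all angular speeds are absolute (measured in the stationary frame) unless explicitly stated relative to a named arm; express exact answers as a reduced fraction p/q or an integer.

408500/228549

6-mesh fixed-axis compound train (all bearings frame-fixed)
mesh 1 [86T→90T]: |ω|/ω_in = 1×86/90 = 43/45, sense flips to −
mesh 2 [90T→58T]: |ω|/ω_in = (43/45)×90/58 = 43/29, sense flips to +
mesh 3 [20T→48T]: |ω|/ω_in = (43/29)×20/48 = 215/348, sense flips to −
mesh 4 [80T→37T]: |ω|/ω_in = (215/348)×80/37 = 4300/3219, sense flips to +
mesh 5 [95T→71T]: |ω|/ω_in = (4300/3219)×95/71 = 408500/228549, sense flips to −
mesh 6 [38T→38T]: |ω|/ω_in = (408500/228549)×38/38 = 408500/228549, sense flips to +
signed output speed (× input speed) = 408500/228549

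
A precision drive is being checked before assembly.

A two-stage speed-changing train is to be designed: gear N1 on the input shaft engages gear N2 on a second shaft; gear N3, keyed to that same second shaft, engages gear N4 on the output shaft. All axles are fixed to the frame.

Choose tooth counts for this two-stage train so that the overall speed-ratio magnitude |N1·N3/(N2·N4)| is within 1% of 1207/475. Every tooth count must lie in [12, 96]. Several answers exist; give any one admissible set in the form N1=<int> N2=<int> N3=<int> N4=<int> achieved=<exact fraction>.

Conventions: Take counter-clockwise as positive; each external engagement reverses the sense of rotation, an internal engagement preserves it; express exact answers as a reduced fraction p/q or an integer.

class = fixed-axis compound train [2-stage, 1207/475 wanted]
target = 1207/475 in lowest terms: an exact hit needs N1·N3 = k·1207 and N2·N4 = k·475 for one integer k, every count in [12, 96]; additionally prefer no 1:1 stage (N1 ≠ N2, N3 ≠ N4)
k = 1: N1·N3 = 1207 = 17·71, N2·N4 = 475 = 19·25
achieved = 17·71/(19·25) = 1207/475; |achieved − target| = 0 ≤ 1207/47500 ✓

N1=17 N2=19 N3=71 N4=25 achieved=1207/475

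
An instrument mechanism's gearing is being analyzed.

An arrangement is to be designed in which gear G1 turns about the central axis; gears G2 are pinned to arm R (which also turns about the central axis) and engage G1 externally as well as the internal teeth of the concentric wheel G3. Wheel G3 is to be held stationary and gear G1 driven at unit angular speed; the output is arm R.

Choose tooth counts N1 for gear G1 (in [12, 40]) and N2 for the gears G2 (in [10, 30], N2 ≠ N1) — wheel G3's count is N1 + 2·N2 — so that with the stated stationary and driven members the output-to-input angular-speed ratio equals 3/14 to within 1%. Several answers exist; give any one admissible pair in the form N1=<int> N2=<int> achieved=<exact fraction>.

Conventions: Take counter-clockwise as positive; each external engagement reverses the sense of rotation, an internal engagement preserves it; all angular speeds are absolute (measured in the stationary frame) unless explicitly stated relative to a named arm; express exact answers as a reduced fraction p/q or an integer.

planetary set to be sized for 3/14 (Willis relation)
Willis with ω_ring = 0: ω_arm/ω_sun = N1/(N1+N3); set equal to 3/14  ⇒  N3/N1 = 1/(3/14) − 1 = 11/3
N3 = N1 + 2·N2  ⇒  N2/N1 = (N3/N1 − 1)/2 = (11/3 − 1)/2 = 4/3
smallest multiple with N1 ≥ 12 and N2 ≥ 10: k = 4  ⇒  N1 = 4·3 = 12, N2 = 4·4 = 16 (N1 ≤ 40, N2 ≤ 30, N2 ≠ N1 ✓), N3 = 12 + 2·16 = 44
check: N1/(N1+N3) with N1 = 12, N3 = 44 gives 3/14; |achieved − target| = 0 ≤ 3/1400 ✓

N1=12 N2=16 achieved=3/14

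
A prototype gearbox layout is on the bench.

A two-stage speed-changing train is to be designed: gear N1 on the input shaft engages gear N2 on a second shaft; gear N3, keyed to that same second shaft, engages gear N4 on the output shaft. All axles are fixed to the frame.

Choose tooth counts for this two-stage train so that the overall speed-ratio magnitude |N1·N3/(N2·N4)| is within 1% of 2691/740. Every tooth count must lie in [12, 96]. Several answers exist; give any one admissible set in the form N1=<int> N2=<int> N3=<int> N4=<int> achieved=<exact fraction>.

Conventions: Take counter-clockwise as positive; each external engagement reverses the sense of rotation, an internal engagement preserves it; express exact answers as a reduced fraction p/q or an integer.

class = fixed-axis compound train [2-stage, 2691/740 wanted]
target = 2691/740 in lowest terms: an exact hit needs N1·N3 = k·2691 and N2·N4 = k·740 for one integer k, every count in [12, 96]; additionally prefer no 1:1 stage (N1 ≠ N2, N3 ≠ N4)
k = 1: N1·N3 = 2691 = 39·69, N2·N4 = 740 = 20·37
achieved = 39·69/(20·37) = 2691/740; |achieved − target| = 0 ≤ 2691/74000 ✓

N1=39 N2=20 N3=69 N4=37 achieved=2691/740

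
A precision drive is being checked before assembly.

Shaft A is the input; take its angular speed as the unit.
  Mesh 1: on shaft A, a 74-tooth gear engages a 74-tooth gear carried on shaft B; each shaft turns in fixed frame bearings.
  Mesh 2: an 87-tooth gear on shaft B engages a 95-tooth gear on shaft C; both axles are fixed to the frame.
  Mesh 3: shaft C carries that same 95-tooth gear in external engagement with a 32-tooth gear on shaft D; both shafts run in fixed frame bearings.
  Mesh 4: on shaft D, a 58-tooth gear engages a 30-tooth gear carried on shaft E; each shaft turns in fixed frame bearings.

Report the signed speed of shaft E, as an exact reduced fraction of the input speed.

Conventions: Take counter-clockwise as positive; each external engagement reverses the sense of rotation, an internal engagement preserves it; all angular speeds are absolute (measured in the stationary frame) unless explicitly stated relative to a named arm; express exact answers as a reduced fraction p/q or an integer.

4-mesh fixed-axis compound train (all bearings frame-fixed)
mesh 1 [74T→74T]: |ω|/ω_in = 1×74/74 = 1, sense flips to −
mesh 2 [87T→95T]: |ω|/ω_in = 1×87/95 = 87/95, sense flips to +
mesh 3 [95T→32T]: |ω|/ω_in = (87/95)×95/32 = 87/32, sense flips to −
mesh 4 [58T→30T]: |ω|/ω_in = (87/32)×58/30 = 841/160, sense flips to +
signed output speed (× input speed) = 841/160

841/160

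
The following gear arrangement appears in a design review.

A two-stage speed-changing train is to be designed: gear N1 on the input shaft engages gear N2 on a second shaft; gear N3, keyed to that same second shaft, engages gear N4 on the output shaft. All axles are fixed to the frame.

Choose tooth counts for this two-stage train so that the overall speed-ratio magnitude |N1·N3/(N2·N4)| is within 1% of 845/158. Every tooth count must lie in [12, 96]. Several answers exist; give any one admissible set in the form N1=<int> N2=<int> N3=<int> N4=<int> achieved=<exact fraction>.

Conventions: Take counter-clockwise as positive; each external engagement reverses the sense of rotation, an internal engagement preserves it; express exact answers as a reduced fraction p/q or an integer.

N1=65 N2=12 N3=78 N4=79 achieved=845/158

class = fixed-axis compound train [2-stage, 845/158 wanted]
target = 845/158 in lowest terms: an exact hit needs N1·N3 = k·845 and N2·N4 = k·158 for one integer k, every count in [12, 96]; additionally prefer no 1:1 stage (N1 ≠ N2, N3 ≠ N4)
k = 1…5: no 1:1-free in-range split of k·845 and k·158 into factor pairs; take k = 6
k = 6: N1·N3 = 5070 = 65·78, N2·N4 = 948 = 12·79
achieved = 65·78/(12·79) = 845/158; |achieved − target| = 0 ≤ 169/3160 ✓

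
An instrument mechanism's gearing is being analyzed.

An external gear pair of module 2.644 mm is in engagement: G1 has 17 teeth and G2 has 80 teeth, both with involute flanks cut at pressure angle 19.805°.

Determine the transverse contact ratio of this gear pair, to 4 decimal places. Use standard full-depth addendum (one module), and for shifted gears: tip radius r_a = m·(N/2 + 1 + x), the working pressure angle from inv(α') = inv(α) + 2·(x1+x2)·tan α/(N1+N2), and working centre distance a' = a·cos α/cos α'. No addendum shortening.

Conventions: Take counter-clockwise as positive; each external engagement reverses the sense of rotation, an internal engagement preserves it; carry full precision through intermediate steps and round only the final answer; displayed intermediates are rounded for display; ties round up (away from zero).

1.6794

topology: single-mesh involute geometry — m = 2.644, 17T/80T pair
base radii: r_b1 = 21.144690, r_b2 = 99.504423
tip radii: r_a1 = 25.118000, r_a2 = 108.404000
no profile shift: α' = α, a' = a
action lengths: √(r_a1²−r_b1²) = 13.557876, √(r_a2²−r_b2²) = 43.015078
base pitch p_b = π·m·cos α = 7.815059
CR = (13.557876 + 43.015078 − 128.234000·sin 19.80500°)/7.815059 = 1.679412
contact ratio ≈ 1.6794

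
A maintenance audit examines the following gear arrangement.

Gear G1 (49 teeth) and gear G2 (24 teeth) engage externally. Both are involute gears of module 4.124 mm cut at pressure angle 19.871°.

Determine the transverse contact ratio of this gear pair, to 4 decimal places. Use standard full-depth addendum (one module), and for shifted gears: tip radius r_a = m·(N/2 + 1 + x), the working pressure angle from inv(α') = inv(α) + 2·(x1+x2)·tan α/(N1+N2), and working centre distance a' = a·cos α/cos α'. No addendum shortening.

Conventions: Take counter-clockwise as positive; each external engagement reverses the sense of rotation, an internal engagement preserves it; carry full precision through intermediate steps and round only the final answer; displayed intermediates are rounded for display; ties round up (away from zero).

1.6825

class = single-mesh tooth geometry [involute pair 49T × 24T, m = 4.124]
base radii: r_b1 = 95.022227, r_b2 = 46.541499
tip radii: r_a1 = 105.162000, r_a2 = 53.612000
no profile shift: α' = α, a' = a
action lengths: √(r_a1²−r_b1²) = 45.053554, √(r_a2²−r_b2²) = 26.610814
base pitch p_b = π·m·cos α = 12.184536
CR = (45.053554 + 26.610814 − 150.526000·sin 19.87100°)/12.184536 = 1.682464
contact ratio ≈ 1.6825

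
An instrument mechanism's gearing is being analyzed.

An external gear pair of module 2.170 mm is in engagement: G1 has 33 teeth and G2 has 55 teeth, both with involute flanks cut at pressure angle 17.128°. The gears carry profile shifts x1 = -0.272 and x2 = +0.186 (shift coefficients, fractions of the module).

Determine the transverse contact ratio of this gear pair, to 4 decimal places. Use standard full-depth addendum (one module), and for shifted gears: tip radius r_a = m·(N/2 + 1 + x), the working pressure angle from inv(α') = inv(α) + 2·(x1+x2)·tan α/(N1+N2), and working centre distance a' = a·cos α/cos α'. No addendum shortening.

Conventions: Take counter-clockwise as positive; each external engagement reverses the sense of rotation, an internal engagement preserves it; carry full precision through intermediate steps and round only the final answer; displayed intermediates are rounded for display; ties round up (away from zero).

topology: single-mesh involute geometry — m = 2.170, 33T/55T pair
base radii: r_b1 = 34.217020, r_b2 = 57.028366
tip radii: r_a1 = 37.384760, r_a2 = 62.248620
inv(α') = inv(17.128°) + 2·(-0.272+0.186)·tan α/(33+55) = 0.00863286  ⇒  α' = 16.75611°
a' = a·cos α / cos α' = 95.4800·cos 17.128°/cos 16.75611° = 95.291401
action lengths: √(r_a1²−r_b1²) = 15.060406, √(r_a2²−r_b2²) = 24.953078
base pitch p_b = π·m·cos α = 6.514905
CR = (15.060406 + 24.953078 − 95.291401·sin 16.75611°)/6.514905 = 1.924989
contact ratio ≈ 1.9250

1.9250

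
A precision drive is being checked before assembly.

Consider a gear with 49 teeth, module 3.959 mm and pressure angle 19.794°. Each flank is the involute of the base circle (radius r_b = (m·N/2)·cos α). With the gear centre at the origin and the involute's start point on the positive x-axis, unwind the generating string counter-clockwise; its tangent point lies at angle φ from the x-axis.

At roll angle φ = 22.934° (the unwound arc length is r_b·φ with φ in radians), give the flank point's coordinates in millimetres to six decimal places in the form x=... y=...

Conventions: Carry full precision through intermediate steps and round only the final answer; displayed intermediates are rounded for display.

x=98.285560 y=1.919900

class = single-mesh tooth geometry [base-circle involute, m = 3.959, 49T]
pitch radius r_p = m·N/2 = 3.959·49/2 = 96.995500
base radius r_b = r_p·cos α = 96.995500·cos 19.794° = 91.264641
roll angle φ = 22.934° = 0.40027381 rad
x = r_b·(cos φ + φ·sin φ) = 98.285560
y = r_b·(sin φ − φ·cos φ) = 1.919900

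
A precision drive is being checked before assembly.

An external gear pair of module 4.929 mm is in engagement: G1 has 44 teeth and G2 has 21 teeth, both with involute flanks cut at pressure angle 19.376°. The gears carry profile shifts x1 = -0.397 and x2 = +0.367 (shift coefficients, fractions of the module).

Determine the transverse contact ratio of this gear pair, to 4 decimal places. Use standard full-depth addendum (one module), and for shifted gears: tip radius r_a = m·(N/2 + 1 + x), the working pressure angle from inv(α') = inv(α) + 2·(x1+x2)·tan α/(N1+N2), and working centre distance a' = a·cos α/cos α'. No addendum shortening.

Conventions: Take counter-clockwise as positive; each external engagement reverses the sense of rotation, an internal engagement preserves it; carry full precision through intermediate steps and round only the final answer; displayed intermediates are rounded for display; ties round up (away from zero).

1.6189

recognized (one external pair, fixed centres): single-mesh tooth geometry, m = 4.929, N1 = 44, N2 = 21
base radii: r_b1 = 102.296257, r_b2 = 48.823214
tip radii: r_a1 = 111.410187, r_a2 = 58.492443
inv(α') = inv(19.376°) + 2·(-0.397+0.367)·tan α/(44+21) = 0.01318521  ⇒  α' = 19.22434°
a' = a·cos α / cos α' = 160.1925·cos 19.376°/cos 19.22434° = 160.044072
action lengths: √(r_a1²−r_b1²) = 44.132817, √(r_a2²−r_b2²) = 32.212726
base pitch p_b = π·m·cos α = 14.607871
CR = (44.132817 + 32.212726 − 160.044072·sin 19.22434°)/14.607871 = 1.618867
contact ratio ≈ 1.6189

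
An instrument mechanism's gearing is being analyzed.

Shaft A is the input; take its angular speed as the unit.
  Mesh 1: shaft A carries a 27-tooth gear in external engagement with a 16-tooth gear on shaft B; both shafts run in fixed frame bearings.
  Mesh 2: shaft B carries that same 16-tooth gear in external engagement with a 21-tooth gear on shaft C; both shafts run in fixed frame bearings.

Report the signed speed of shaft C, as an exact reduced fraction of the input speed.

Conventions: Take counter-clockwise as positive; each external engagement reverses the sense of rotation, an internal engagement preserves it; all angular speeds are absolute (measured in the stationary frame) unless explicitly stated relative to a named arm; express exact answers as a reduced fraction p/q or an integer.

2-mesh fixed-axis compound train (all bearings frame-fixed)
mesh 1 [27T→16T]: |ω|/ω_in = 1×27/16 = 27/16, sense flips to −
mesh 2 [16T→21T]: |ω|/ω_in = (27/16)×16/21 = 9/7, sense flips to +
signed output speed (× input speed) = 9/7

9/7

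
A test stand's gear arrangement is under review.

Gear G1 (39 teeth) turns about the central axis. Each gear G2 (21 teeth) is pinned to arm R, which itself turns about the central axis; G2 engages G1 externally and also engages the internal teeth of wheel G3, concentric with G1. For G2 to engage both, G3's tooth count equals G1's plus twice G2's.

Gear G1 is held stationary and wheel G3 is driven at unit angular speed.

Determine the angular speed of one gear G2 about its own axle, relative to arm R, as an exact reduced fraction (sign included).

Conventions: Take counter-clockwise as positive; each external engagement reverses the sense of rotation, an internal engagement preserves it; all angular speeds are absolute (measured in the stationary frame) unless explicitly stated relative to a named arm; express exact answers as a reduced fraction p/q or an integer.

351/280

topology: planetary set — G1 39T / G2 21T / G3 81T, arm = carrier (Willis)
ring teeth: 39 + 2·21 = 81
39(ω_sun−ω_arm) = −81(ω_ring−ω_arm),  ω_sun = 0, ω_ring = 1
39(0−ω_arm) = −81(1−ω_arm)  ⇒  120·ω_arm = 81  ⇒  ω_arm = 27/40
sun–planet mesh: 39·(0−27/40) = −21·(ω_p−ω_arm)  ⇒  ω_p−ω_arm = 351/280
exact speed ratio = 351/280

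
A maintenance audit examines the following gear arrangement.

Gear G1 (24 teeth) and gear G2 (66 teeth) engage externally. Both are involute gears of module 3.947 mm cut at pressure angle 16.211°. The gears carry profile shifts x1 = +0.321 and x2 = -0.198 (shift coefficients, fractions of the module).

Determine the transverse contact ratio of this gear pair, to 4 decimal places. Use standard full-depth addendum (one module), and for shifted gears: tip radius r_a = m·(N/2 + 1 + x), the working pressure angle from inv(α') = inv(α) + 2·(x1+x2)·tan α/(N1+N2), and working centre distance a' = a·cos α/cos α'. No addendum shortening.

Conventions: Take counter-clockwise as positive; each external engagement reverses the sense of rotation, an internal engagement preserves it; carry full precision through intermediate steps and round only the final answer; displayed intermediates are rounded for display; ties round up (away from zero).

1.8100

class = single-mesh tooth geometry [involute pair 24T × 66T, m = 3.947]
base radii: r_b1 = 45.480812, r_b2 = 125.072234
tip radii: r_a1 = 52.577987, r_a2 = 133.416494
inv(α') = inv(16.211°) + 2·(+0.321-0.198)·tan α/(24+66) = 0.00859441  ⇒  α' = 16.73177°
a' = a·cos α / cos α' = 177.6150·cos 16.211°/cos 16.73177° = 178.092971
action lengths: √(r_a1²−r_b1²) = 26.380683, √(r_a2²−r_b2²) = 46.442407
base pitch p_b = π·m·cos α = 11.906849
CR = (26.380683 + 46.442407 − 178.092971·sin 16.73177°)/11.906849 = 1.810018
contact ratio ≈ 1.8100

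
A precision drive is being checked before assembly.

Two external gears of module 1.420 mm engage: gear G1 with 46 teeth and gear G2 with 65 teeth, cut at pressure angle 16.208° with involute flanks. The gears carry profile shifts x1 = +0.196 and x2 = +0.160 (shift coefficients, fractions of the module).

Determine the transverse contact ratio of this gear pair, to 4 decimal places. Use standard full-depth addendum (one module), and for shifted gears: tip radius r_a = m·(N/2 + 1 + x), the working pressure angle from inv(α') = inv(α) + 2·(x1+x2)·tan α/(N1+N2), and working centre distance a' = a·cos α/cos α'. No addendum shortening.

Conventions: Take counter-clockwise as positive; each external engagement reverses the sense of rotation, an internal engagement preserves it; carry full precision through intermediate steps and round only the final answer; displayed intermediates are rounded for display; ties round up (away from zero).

topology: single-mesh involute geometry — m = 1.420, 46T/65T pair
base radii: r_b1 = 31.361919, r_b2 = 44.315755
tip radii: r_a1 = 34.358320, r_a2 = 47.797200
inv(α') = inv(16.208°) + 2·(+0.196+0.160)·tan α/(46+65) = 0.00965984  ⇒  α' = 17.38021°
a' = a·cos α / cos α' = 78.8100·cos 16.208°/cos 17.38021° = 79.298147
action lengths: √(r_a1²−r_b1²) = 14.032967, √(r_a2²−r_b2²) = 17.907712
base pitch p_b = π·m·cos α = 4.283755
CR = (14.032967 + 17.907712 − 79.298147·sin 17.38021°)/4.283755 = 1.926681
contact ratio ≈ 1.9267

1.9267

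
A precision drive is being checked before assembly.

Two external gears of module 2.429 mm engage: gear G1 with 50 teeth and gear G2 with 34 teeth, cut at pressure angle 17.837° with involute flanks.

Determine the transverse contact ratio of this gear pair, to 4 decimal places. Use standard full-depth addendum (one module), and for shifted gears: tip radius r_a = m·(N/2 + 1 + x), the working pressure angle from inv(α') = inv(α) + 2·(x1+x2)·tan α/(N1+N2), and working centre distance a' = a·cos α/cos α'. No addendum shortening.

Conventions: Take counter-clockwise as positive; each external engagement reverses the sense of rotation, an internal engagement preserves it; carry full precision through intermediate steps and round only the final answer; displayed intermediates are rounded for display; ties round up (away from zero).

1.8349

topology: single-mesh involute geometry — m = 2.429, 50T/34T pair
base radii: r_b1 = 57.806058, r_b2 = 39.308119
tip radii: r_a1 = 63.154000, r_a2 = 43.722000
no profile shift: α' = α, a' = a
action lengths: √(r_a1²−r_b1²) = 25.433982, √(r_a2²−r_b2²) = 19.143799
base pitch p_b = π·m·cos α = 7.264123
CR = (25.433982 + 19.143799 − 102.018000·sin 17.83700°)/7.264123 = 1.834858
contact ratio ≈ 1.8349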